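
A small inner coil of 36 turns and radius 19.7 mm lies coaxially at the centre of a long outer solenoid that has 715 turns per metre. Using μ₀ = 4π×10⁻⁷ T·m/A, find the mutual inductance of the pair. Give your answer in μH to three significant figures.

The outer solenoid produces a uniform field B₁ = μ₀n₁I₁ across the inner coil,
so the flux linkage is N₂Φ = N₂B₁A₂ = μ₀n₁N₂A₂·I₁, giving M = μ₀n₁N₂A₂.
A₂ = πr² = π(1.970×10^-2 m)² = 1.219×10^-3 m².
M = (4π×10⁻⁷)(715)(36)(1.219×10^-3) = 3.944×10^-5 H.

M ≈ 39.4 μH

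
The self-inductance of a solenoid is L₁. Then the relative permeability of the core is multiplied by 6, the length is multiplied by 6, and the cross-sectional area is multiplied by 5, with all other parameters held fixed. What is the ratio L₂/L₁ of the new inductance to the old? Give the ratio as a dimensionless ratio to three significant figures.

For a solenoid, L ∝ μᵣN²A/ℓ.
L₂/L₁ = (6) × (6)^-1 × (5) = 5.00.

L₂/L₁ = 5.00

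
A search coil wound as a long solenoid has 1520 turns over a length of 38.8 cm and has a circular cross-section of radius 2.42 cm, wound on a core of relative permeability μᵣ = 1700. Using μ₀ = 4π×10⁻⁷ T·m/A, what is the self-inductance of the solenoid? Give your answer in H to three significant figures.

A = πr² = π(2.420×10^-2 m)² = 1.840×10^-3 m².
For a long solenoid, L = μ₀μᵣN²A/ℓ.
L = (4π×10⁻⁷)(1700)(1520)²(1.840×10^-3)/(0.388 m) = 23.4 H.

L ≈ 23.4 H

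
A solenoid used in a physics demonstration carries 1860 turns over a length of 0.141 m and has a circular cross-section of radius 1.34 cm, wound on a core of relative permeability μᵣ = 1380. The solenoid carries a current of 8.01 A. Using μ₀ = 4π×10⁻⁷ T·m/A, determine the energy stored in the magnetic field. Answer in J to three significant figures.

A = πr² = π(1.340×10^-2 m)² = 5.641×10^-4 m².
L = μ₀μᵣN²A/ℓ = (4π×10⁻⁷)(1380)(1860)²(5.641×10^-4)/(0.141) = 24 H.
U = ½LI² = ½(24)(8.01)² = 770 J.

U ≈ 770 J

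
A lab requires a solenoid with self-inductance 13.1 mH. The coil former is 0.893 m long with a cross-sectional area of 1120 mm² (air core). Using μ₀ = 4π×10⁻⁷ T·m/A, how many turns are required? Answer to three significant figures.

N ≈ 2880 turns

A = 1120 mm² = 1.120×10^-3 m².
From L = μ₀N²A/ℓ, N = √(Lℓ / (μ₀A)).
N = √[(1.310×10^-2)(0.893) / ((4π×10⁻⁷)×1.120×10^-3)] = √(8.312×10^6) ≈ 2883.0.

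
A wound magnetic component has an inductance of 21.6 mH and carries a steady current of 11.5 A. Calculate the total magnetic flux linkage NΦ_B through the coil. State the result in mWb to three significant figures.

From L = NΦ_B/I, the flux linkage is NΦ_B = LI.
NΦ_B = (2.160×10^-2 H)(11.5 A) = 0.2484 Wb.

NΦ_B ≈ 248 mWb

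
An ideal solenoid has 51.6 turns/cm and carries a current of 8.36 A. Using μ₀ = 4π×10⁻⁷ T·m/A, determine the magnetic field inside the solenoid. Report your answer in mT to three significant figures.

B ≈ 54.2 mT

Inside a long solenoid, B = μ₀nI.
B = (4π×10⁻⁷)(5.160×10^3 m⁻¹)(8.36 A) = 5.421×10^-2 T.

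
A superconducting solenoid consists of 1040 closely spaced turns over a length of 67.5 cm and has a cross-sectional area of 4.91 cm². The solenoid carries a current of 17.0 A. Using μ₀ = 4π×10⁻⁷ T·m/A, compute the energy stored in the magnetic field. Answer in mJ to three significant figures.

U ≈ 143 mJ

A = 4.91 cm² = 4.910×10^-4 m².
L = μ₀N²A/ℓ = (4π×10⁻⁷)(1040)²(4.910×10^-4)/(0.675) = 9.887×10^-4 H.
U = ½LI² = ½(9.887×10^-4)(17.0)² = 0.1429 J.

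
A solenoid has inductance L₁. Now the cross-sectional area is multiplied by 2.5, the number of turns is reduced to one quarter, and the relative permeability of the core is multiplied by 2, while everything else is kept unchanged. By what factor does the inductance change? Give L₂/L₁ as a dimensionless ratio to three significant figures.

For a solenoid, L ∝ μᵣN²A/ℓ.
L₂/L₁ = (2.5) × (0.25)^2 × (2) = 0.313.

L₂/L₁ = 0.313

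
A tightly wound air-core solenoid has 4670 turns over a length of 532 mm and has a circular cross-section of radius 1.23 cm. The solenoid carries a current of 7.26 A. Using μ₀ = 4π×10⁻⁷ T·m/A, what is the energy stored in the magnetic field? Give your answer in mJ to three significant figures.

A = πr² = π(1.230×10^-2 m)² = 4.753×10^-4 m².
L = μ₀N²A/ℓ = (4π×10⁻⁷)(4670)²(4.753×10^-4)/(0.532) = 2.448×10^-2 H.
U = ½LI² = ½(2.448×10^-2)(7.26)² = 0.6453 J.

U ≈ 645 mJ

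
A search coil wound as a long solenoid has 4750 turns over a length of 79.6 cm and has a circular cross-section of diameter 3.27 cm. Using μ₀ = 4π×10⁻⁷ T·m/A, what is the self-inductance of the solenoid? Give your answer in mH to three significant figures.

A = π(d/2)² = π(1.635×10^-2 m)² = 8.398×10^-4 m².
For a long solenoid, L = μ₀N²A/ℓ.
L = (4π×10⁻⁷)(4750)²(8.398×10^-4)/(0.796 m) = 2.991×10^-2 H.

L ≈ 29.9 mH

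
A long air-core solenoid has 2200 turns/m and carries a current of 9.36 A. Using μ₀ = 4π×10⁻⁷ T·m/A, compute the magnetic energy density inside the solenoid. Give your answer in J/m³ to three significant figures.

B = μ₀nI = (4π×10⁻⁷)(2.200×10^3)(9.36) = 2.588×10^-2 T.
u = B²/(2μ₀) = (2.588×10^-2)²/(2×4π×10⁻⁷) = 266.4 J/m³.

u ≈ 266 J/m³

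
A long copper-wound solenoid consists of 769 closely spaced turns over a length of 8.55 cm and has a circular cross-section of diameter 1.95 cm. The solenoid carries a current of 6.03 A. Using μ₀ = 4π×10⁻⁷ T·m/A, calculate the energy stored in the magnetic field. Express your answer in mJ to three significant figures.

A = π(d/2)² = π(9.750×10^-3 m)² = 2.986×10^-4 m².
L = μ₀N²A/ℓ = (4π×10⁻⁷)(769)²(2.986×10^-4)/(8.550×10^-2) = 2.596×10^-3 H.
U = ½LI² = ½(2.596×10^-3)(6.03)² = 4.719×10^-2 J.

U ≈ 47.2 mJ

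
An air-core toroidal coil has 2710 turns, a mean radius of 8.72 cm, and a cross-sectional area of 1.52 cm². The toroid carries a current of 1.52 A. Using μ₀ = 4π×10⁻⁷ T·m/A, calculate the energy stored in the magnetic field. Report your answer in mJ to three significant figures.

U ≈ 2.96 mJ

L = μ₀N²A/(2πR) = (4π×10⁻⁷)(2710)²(1.520×10^-4)/(2π×8.720×10^-2) = 2.560×10^-3 H.
U = ½LI² = ½(2.560×10^-3)(1.52)² = 2.958×10^-3 J.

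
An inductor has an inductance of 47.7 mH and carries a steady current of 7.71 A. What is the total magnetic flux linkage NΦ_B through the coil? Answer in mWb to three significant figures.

From L = NΦ_B/I, the flux linkage is NΦ_B = LI.
NΦ_B = (4.770×10^-2 H)(7.71 A) = 0.3678 Wb.

NΦ_B ≈ 368 mWb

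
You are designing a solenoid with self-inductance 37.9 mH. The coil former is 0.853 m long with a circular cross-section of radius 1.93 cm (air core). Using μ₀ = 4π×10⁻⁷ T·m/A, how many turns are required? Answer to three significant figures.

A = πr² = π(1.930×10^-2 m)² = 1.170×10^-3 m².
From L = μ₀N²A/ℓ, N = √(Lℓ / (μ₀A)).
N = √[(3.790×10^-2)(0.853) / ((4π×10⁻⁷)×1.170×10^-3)] = √(2.198×10^7) ≈ 4688.7.

N ≈ 4690 turns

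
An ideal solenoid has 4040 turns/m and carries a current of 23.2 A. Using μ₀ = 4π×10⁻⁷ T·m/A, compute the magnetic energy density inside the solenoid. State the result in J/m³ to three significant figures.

B = μ₀nI = (4π×10⁻⁷)(4.040×10^3)(23.2) = 0.1178 T.
u = B²/(2μ₀) = (0.1178)²/(2×4π×10⁻⁷) = 5.520×10^3 J/m³.

u ≈ 5520 J/m³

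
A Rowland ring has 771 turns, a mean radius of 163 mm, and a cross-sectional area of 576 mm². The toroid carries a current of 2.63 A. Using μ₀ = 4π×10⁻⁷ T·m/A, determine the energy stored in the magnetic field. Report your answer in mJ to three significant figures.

U ≈ 1.45 mJ

L = μ₀N²A/(2πR) = (4π×10⁻⁷)(771)²(5.760×10^-4)/(2π×0.163) = 4.201×10^-4 H.
U = ½LI² = ½(4.201×10^-4)(2.63)² = 1.453×10^-3 J.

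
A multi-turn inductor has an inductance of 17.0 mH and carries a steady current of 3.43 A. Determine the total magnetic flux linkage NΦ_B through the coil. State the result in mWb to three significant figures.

From L = NΦ_B/I, the flux linkage is NΦ_B = LI.
NΦ_B = (1.700×10^-2 H)(3.43 A) = 5.831×10^-2 Wb.

NΦ_B ≈ 58.3 mWb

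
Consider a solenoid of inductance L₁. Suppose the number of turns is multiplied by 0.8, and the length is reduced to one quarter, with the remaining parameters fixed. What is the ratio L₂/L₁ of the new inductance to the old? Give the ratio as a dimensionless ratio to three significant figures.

L₂/L₁ = 2.56

For a solenoid, L ∝ μᵣN²A/ℓ.
L₂/L₁ = (0.8)^2 × (0.25)^-1 = 2.56.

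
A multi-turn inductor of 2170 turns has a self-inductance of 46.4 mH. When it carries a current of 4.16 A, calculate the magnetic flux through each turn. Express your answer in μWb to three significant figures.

From L = NΦ_B/I, the flux per turn is Φ_B = LI/N.
Φ_B = (4.640×10^-2 H)(4.16 A)/2170 = 8.895×10^-5 Wb.

Φ_B ≈ 89.0 μWb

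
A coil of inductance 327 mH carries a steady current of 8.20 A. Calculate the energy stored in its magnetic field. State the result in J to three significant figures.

U ≈ 11.0 J

Stored magnetic energy: U = ½LI².
U = ½(0.327 H)(8.20 A)² = 10.99 J.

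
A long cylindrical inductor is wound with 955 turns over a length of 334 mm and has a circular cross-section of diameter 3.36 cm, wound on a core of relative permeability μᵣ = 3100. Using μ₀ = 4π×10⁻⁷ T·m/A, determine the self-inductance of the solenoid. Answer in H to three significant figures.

L ≈ 9.43 H

A = π(d/2)² = π(1.680×10^-2 m)² = 8.867×10^-4 m².
For a long solenoid, L = μ₀μᵣN²A/ℓ.
L = (4π×10⁻⁷)(3100)(955)²(8.867×10^-4)/(0.334 m) = 9.432 H.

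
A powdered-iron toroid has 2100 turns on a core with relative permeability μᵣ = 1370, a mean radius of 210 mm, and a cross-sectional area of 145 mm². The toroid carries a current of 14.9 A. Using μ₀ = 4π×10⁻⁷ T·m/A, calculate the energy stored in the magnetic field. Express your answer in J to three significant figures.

L = μ₀μᵣN²A/(2πR) = (4π×10⁻⁷)(1370)(2100)²(1.450×10^-4)/(2π×0.21) = 0.8343 H.
U = ½LI² = ½(0.8343)(14.9)² = 92.61 J.

U ≈ 92.6 J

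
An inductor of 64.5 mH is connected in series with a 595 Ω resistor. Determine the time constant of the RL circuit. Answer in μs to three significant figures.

τ ≈ 108 μs

τ = L/R = (6.450×10^-2 H)/(595 Ω) = 1.084×10^-4 s.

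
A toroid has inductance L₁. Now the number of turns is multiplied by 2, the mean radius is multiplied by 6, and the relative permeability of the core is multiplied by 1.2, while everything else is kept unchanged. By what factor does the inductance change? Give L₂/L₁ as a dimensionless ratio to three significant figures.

For a toroid, L ∝ μᵣN²A/R.
L₂/L₁ = (2)^2 × (6)^-1 × (1.2) = 0.800.

L₂/L₁ = 0.800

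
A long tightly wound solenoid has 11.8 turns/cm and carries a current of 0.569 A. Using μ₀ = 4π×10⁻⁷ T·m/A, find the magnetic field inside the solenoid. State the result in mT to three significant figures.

Inside a long solenoid, B = μ₀nI.
B = (4π×10⁻⁷)(1.180×10^3 m⁻¹)(0.569 A) = 8.437×10^-4 T.

B ≈ 0.844 mT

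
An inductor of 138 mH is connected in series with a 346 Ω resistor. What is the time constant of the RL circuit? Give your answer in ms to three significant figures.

τ = L/R = (0.138 H)/(346 Ω) = 3.988×10^-4 s.

τ ≈ 0.399 ms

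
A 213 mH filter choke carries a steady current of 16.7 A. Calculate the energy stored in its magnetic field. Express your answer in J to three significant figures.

U ≈ 29.7 J

Stored magnetic energy: U = ½LI².
U = ½(0.213 H)(16.7 A)² = 29.7 J.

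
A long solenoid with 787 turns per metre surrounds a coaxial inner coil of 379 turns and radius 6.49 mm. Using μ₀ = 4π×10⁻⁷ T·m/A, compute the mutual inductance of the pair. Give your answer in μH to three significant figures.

The outer solenoid produces a uniform field B₁ = μ₀n₁I₁ across the inner coil,
so the flux linkage is N₂Φ = N₂B₁A₂ = μ₀n₁N₂A₂·I₁, giving M = μ₀n₁N₂A₂.
A₂ = πr² = π(6.490×10^-3 m)² = 1.323×10^-4 m².
M = (4π×10⁻⁷)(787)(379)(1.323×10^-4) = 4.960×10^-5 H.

M ≈ 49.6 μH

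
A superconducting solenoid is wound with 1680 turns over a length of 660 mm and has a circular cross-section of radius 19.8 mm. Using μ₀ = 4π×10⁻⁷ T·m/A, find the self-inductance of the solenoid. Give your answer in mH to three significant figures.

L ≈ 6.62 mH

A = πr² = π(1.980×10^-2 m)² = 1.232×10^-3 m².
For a long solenoid, L = μ₀N²A/ℓ.
L = (4π×10⁻⁷)(1680)²(1.232×10^-3)/(0.66 m) = 6.619×10^-3 H.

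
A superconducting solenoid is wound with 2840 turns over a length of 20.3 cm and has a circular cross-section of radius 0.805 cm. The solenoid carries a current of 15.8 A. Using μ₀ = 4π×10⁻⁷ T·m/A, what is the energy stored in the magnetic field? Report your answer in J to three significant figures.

U ≈ 1.27 J

A = πr² = π(8.050×10^-3 m)² = 2.036×10^-4 m².
L = μ₀N²A/ℓ = (4π×10⁻⁷)(2840)²(2.036×10^-4)/(0.203) = 1.016×10^-2 H.
U = ½LI² = ½(1.016×10^-2)(15.8)² = 1.269 J.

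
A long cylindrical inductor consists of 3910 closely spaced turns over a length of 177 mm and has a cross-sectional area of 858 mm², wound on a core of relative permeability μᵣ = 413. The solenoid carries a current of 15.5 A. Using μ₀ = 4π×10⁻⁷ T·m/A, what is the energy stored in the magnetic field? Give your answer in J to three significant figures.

A = 858 mm² = 8.580×10^-4 m².
L = μ₀μᵣN²A/ℓ = (4π×10⁻⁷)(413)(3910)²(8.580×10^-4)/(0.177) = 38.46 H.
U = ½LI² = ½(38.46)(15.5)² = 4.620×10^3 J.

U ≈ 4620 J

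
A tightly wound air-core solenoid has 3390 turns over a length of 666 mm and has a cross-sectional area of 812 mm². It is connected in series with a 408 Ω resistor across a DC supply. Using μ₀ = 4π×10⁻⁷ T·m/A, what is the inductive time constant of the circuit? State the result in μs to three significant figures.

A = 812 mm² = 8.120×10^-4 m².
L = μ₀N²A/ℓ = (4π×10⁻⁷)(3390)²(8.120×10^-4)/(0.666) = 1.761×10^-2 H.
τ = L/R = (1.761×10^-2)/(408) = 4.315×10^-5 s.

τ ≈ 43.2 μs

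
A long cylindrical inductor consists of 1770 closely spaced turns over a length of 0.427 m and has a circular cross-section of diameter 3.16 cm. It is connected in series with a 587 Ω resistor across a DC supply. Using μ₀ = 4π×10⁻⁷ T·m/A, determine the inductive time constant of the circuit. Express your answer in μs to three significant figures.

A = π(d/2)² = π(1.580×10^-2 m)² = 7.843×10^-4 m².
L = μ₀N²A/ℓ = (4π×10⁻⁷)(1770)²(7.843×10^-4)/(0.427) = 7.231×10^-3 H.
τ = L/R = (7.231×10^-3)/(587) = 1.232×10^-5 s.

τ ≈ 12.3 μs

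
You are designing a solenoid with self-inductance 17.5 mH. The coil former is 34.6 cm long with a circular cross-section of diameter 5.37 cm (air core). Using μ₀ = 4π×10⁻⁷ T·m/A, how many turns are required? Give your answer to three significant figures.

A = π(d/2)² = π(2.685×10^-2 m)² = 2.2648×10^-3 m².
From L = μ₀N²A/ℓ, N = √(Lℓ / (μ₀A)).
N = √[(1.750×10^-2)(0.346) / ((4π×10⁻⁷)×2.2648×10^-3)] = √(2.127×10^6) ≈ 1458.6.

N ≈ 1460 turns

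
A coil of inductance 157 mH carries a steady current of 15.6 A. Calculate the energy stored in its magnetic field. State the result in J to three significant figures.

U ≈ 19.1 J

Stored magnetic energy: U = ½LI².
U = ½(0.157 H)(15.6 A)² = 19.1 J.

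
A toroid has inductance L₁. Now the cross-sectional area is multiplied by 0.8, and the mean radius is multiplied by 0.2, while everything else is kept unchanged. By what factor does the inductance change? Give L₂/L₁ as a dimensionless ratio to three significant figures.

For a toroid, L ∝ μᵣN²A/R.
L₂/L₁ = (0.8) × (0.2)^-1 = 4.00.

L₂/L₁ = 4.00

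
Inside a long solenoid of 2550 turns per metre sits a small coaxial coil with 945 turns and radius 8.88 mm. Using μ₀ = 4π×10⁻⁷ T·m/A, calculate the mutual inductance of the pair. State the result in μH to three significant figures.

The outer solenoid produces a uniform field B₁ = μ₀n₁I₁ across the inner coil,
so the flux linkage is N₂Φ = N₂B₁A₂ = μ₀n₁N₂A₂·I₁, giving M = μ₀n₁N₂A₂.
A₂ = πr² = π(8.880×10^-3 m)² = 2.477×10^-4 m².
M = (4π×10⁻⁷)(2550)(945)(2.477×10^-4) = 7.502×10^-4 H.

M ≈ 750 μH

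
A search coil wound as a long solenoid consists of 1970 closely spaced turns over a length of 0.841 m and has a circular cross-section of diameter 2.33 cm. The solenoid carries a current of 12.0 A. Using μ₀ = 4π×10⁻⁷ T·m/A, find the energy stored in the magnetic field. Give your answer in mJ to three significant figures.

U ≈ 178 mJ

A = π(d/2)² = π(1.165×10^-2 m)² = 4.264×10^-4 m².
L = μ₀N²A/ℓ = (4π×10⁻⁷)(1970)²(4.264×10^-4)/(0.841) = 2.473×10^-3 H.
U = ½LI² = ½(2.473×10^-3)(12.0)² = 0.178 J.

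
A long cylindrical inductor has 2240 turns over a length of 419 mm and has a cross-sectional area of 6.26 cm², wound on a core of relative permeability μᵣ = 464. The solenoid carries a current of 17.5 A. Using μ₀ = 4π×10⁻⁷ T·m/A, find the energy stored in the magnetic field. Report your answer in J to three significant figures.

A = 6.26 cm² = 6.260×10^-4 m².
L = μ₀μᵣN²A/ℓ = (4π×10⁻⁷)(464)(2240)²(6.260×10^-4)/(0.419) = 4.371 H.
U = ½LI² = ½(4.371)(17.5)² = 669.3 J.

U ≈ 669 J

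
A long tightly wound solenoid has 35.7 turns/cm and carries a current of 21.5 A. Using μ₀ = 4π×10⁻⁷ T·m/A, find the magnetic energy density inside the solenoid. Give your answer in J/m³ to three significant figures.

B = μ₀nI = (4π×10⁻⁷)(3.570×10^3)(21.5) = 9.645×10^-2 T.
u = B²/(2μ₀) = (9.645×10^-2)²/(2×4π×10⁻⁷) = 3.702×10^3 J/m³.

u ≈ 3700 J/m³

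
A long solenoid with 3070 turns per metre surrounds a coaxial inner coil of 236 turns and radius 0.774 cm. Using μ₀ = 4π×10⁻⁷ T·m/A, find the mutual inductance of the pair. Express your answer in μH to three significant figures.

M ≈ 171 μH

The outer solenoid produces a uniform field B₁ = μ₀n₁I₁ across the inner coil,
so the flux linkage is N₂Φ = N₂B₁A₂ = μ₀n₁N₂A₂·I₁, giving M = μ₀n₁N₂A₂.
A₂ = πr² = π(7.740×10^-3 m)² = 1.882×10^-4 m².
M = (4π×10⁻⁷)(3070)(236)(1.882×10^-4) = 1.714×10^-4 H.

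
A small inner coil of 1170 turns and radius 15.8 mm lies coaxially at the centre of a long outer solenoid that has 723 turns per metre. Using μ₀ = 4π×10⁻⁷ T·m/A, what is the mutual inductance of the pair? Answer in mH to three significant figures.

The outer solenoid produces a uniform field B₁ = μ₀n₁I₁ across the inner coil,
so the flux linkage is N₂Φ = N₂B₁A₂ = μ₀n₁N₂A₂·I₁, giving M = μ₀n₁N₂A₂.
A₂ = πr² = π(1.580×10^-2 m)² = 7.843×10^-4 m².
M = (4π×10⁻⁷)(723)(1170)(7.843×10^-4) = 8.337×10^-4 H.

M ≈ 0.834 mH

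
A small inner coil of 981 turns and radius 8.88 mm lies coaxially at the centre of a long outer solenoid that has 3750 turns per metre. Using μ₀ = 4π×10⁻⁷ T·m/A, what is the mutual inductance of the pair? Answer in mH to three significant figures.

M ≈ 1.15 mH

The outer solenoid produces a uniform field B₁ = μ₀n₁I₁ across the inner coil,
so the flux linkage is N₂Φ = N₂B₁A₂ = μ₀n₁N₂A₂·I₁, giving M = μ₀n₁N₂A₂.
A₂ = πr² = π(8.880×10^-3 m)² = 2.477×10^-4 m².
M = (4π×10⁻⁷)(3750)(981)(2.477×10^-4) = 1.145×10^-3 H.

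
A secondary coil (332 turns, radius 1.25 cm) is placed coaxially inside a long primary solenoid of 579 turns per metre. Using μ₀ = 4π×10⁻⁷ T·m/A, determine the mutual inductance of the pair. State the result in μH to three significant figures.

The outer solenoid produces a uniform field B₁ = μ₀n₁I₁ across the inner coil,
so the flux linkage is N₂Φ = N₂B₁A₂ = μ₀n₁N₂A₂·I₁, giving M = μ₀n₁N₂A₂.
A₂ = πr² = π(1.250×10^-2 m)² = 4.909×10^-4 m².
M = (4π×10⁻⁷)(579)(332)(4.909×10^-4) = 1.186×10^-4 H.

M ≈ 119 μH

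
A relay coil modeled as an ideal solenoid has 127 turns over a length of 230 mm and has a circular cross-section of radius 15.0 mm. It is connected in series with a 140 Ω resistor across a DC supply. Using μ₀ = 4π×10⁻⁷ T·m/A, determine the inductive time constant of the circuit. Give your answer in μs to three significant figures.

τ ≈ 0.445 μs

A = πr² = π(1.500×10^-2 m)² = 7.069×10^-4 m².
L = μ₀N²A/ℓ = (4π×10⁻⁷)(127)²(7.069×10^-4)/(0.23) = 6.229×10^-5 H.
τ = L/R = (6.229×10^-5)/(140) = 4.449×10^-7 s.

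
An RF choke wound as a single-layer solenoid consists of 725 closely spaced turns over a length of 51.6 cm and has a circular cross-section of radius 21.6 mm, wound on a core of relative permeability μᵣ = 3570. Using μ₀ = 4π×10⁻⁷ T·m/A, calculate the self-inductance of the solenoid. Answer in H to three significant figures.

L ≈ 6.70 H

A = πr² = π(2.160×10^-2 m)² = 1.466×10^-3 m².
For a long solenoid, L = μ₀μᵣN²A/ℓ.
L = (4π×10⁻⁷)(3570)(725)²(1.466×10^-3)/(0.516 m) = 6.698 H.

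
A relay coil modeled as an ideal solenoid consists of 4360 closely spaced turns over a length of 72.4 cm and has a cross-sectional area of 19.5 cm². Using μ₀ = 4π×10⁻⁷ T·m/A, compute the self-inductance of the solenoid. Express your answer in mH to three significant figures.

A = 19.5 cm² = 1.950×10^-3 m².
For a long solenoid, L = μ₀N²A/ℓ.
L = (4π×10⁻⁷)(4360)²(1.950×10^-3)/(0.724 m) = 6.434×10^-2 H.

L ≈ 64.3 mH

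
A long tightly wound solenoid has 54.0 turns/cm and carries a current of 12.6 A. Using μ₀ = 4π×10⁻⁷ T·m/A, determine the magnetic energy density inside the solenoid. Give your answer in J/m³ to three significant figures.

u ≈ 2910 J/m³

B = μ₀nI = (4π×10⁻⁷)(5.400×10^3)(12.6) = 8.550×10^-2 T.
u = B²/(2μ₀) = (8.550×10^-2)²/(2×4π×10⁻⁷) = 2.909×10^3 J/m³.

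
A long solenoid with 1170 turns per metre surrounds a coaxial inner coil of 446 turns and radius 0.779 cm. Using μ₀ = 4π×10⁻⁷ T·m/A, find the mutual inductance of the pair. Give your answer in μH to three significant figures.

M ≈ 125 μH

The outer solenoid produces a uniform field B₁ = μ₀n₁I₁ across the inner coil,
so the flux linkage is N₂Φ = N₂B₁A₂ = μ₀n₁N₂A₂·I₁, giving M = μ₀n₁N₂A₂.
A₂ = πr² = π(7.790×10^-3 m)² = 1.906×10^-4 m².
M = (4π×10⁻⁷)(1170)(446)(1.906×10^-4) = 1.250×10^-4 H.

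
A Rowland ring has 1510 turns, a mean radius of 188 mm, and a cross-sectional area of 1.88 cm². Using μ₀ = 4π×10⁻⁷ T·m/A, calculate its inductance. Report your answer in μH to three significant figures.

For a thin toroid, L = μ₀N²A/(2πR).
L = (4π×10⁻⁷)(1510)²(1.880×10^-4) / (2π×0.188 m) = 4.560×10^-4 H.

L ≈ 456 μH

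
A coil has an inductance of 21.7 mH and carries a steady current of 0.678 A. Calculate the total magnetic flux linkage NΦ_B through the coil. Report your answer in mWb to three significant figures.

NΦ_B ≈ 14.7 mWb

From L = NΦ_B/I, the flux linkage is NΦ_B = LI.
NΦ_B = (2.170×10^-2 H)(0.678 A) = 1.471×10^-2 Wb.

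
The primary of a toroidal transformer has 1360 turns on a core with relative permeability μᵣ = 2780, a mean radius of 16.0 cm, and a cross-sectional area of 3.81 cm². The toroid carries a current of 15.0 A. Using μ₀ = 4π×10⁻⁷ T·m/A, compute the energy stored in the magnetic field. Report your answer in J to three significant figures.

U ≈ 275 J

L = μ₀μᵣN²A/(2πR) = (4π×10⁻⁷)(2780)(1360)²(3.810×10^-4)/(2π×0.16) = 2.449 H.
U = ½LI² = ½(2.449)(15.0)² = 275.49 J.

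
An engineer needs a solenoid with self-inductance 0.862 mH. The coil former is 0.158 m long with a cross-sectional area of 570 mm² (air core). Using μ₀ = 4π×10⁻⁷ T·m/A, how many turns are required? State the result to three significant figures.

N ≈ 436 turns

A = 570 mm² = 5.700×10^-4 m².
From L = μ₀N²A/ℓ, N = √(Lℓ / (μ₀A)).
N = √[(8.620×10^-4)(0.158) / ((4π×10⁻⁷)×5.700×10^-4)] = √(1.901×10^5) ≈ 436.1.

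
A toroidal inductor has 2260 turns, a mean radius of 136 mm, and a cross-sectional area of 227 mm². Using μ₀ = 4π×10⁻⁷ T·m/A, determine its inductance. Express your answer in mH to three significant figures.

For a thin toroid, L = μ₀N²A/(2πR).
L = (4π×10⁻⁷)(2260)²(2.270×10^-4) / (2π×0.136 m) = 1.705×10^-3 H.

L ≈ 1.71 mH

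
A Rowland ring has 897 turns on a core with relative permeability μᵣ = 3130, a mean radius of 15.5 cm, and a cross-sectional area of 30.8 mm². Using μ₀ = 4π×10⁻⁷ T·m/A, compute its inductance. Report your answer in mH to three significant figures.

For a thin toroid, L = μ₀μᵣN²A/(2πR).
L = (4π×10⁻⁷)(3130)(897)²(3.080×10^-5) / (2π×0.155 m) = 0.1001 H.

L ≈ 100 mH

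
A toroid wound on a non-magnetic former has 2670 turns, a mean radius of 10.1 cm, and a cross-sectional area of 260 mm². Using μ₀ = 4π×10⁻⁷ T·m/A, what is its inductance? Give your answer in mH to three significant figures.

For a thin toroid, L = μ₀N²A/(2πR).
L = (4π×10⁻⁷)(2670)²(2.600×10^-4) / (2π×0.101 m) = 3.670×10^-3 H.

L ≈ 3.67 mH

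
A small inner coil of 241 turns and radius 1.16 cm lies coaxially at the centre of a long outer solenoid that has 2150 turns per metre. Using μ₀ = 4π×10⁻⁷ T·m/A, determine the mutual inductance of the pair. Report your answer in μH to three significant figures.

The outer solenoid produces a uniform field B₁ = μ₀n₁I₁ across the inner coil,
so the flux linkage is N₂Φ = N₂B₁A₂ = μ₀n₁N₂A₂·I₁, giving M = μ₀n₁N₂A₂.
A₂ = πr² = π(1.160×10^-2 m)² = 4.227×10^-4 m².
M = (4π×10⁻⁷)(2150)(241)(4.227×10^-4) = 2.753×10^-4 H.

M ≈ 275 μH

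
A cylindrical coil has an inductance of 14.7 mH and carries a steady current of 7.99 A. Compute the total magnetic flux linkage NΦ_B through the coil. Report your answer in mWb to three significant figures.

NΦ_B ≈ 117 mWb

From L = NΦ_B/I, the flux linkage is NΦ_B = LI.
NΦ_B = (1.470×10^-2 H)(7.99 A) = 0.11745 Wb.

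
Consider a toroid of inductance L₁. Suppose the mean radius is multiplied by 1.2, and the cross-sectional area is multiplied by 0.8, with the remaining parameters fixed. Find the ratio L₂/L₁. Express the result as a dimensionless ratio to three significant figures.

L₂/L₁ = 0.667

For a toroid, L ∝ μᵣN²A/R.
L₂/L₁ = (1.2)^-1 × (0.8) = 0.667.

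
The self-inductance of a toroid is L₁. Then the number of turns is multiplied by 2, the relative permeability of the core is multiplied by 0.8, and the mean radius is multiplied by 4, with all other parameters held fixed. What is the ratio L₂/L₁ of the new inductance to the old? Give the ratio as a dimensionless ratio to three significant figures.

L₂/L₁ = 0.800

For a toroid, L ∝ μᵣN²A/R.
L₂/L₁ = (2)^2 × (0.8) × (4)^-1 = 0.800.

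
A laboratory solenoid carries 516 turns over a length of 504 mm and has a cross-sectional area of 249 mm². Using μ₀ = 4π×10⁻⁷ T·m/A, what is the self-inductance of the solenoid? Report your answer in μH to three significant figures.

L ≈ 165 μH

A = 249 mm² = 2.490×10^-4 m².
For a long solenoid, L = μ₀N²A/ℓ.
L = (4π×10⁻⁷)(516)²(2.490×10^-4)/(0.504 m) = 1.653×10^-4 H.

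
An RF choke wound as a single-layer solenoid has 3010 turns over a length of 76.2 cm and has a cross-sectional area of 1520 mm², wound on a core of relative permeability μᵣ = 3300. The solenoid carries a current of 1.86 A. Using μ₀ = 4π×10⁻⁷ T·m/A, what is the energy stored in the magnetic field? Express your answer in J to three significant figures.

A = 1520 mm² = 1.520×10^-3 m².
L = μ₀μᵣN²A/ℓ = (4π×10⁻⁷)(3300)(3010)²(1.520×10^-3)/(0.762) = 74.945 H.
U = ½LI² = ½(74.945)(1.86)² = 129.6 J.

U ≈ 130 J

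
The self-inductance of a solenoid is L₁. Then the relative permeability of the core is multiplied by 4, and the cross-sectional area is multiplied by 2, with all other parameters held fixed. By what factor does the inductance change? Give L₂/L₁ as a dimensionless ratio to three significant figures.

L₂/L₁ = 8.00

For a solenoid, L ∝ μᵣN²A/ℓ.
L₂/L₁ = (4) × (2) = 8.00.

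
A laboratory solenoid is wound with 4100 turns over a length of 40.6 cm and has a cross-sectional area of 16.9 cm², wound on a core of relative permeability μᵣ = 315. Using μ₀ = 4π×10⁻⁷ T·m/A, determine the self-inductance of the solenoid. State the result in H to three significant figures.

L ≈ 27.7 H

A = 16.9 cm² = 1.690×10^-3 m².
For a long solenoid, L = μ₀μᵣN²A/ℓ.
L = (4π×10⁻⁷)(315)(4100)²(1.690×10^-3)/(0.406 m) = 27.7 H.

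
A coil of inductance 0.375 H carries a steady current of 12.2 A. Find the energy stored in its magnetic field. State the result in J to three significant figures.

Stored magnetic energy: U = ½LI².
U = ½(0.375 H)(12.2 A)² = 27.91 J.

U ≈ 27.9 J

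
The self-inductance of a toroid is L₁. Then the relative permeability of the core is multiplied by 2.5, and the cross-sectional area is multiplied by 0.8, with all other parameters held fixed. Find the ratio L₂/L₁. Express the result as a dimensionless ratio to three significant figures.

L₂/L₁ = 2.00

For a toroid, L ∝ μᵣN²A/R.
L₂/L₁ = (2.5) × (0.8) = 2.00.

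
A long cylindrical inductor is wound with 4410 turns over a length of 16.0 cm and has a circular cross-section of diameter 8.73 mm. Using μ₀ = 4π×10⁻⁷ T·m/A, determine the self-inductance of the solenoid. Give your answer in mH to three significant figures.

A = π(d/2)² = π(4.365×10^-3 m)² = 5.986×10^-5 m².
For a long solenoid, L = μ₀N²A/ℓ.
L = (4π×10⁻⁷)(4410)²(5.986×10^-5)/(0.16 m) = 9.143×10^-3 H.

L ≈ 9.14 mH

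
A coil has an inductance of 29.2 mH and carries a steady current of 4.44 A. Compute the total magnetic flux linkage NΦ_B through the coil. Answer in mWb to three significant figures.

NΦ_B ≈ 130 mWb

From L = NΦ_B/I, the flux linkage is NΦ_B = LI.
NΦ_B = (2.920×10^-2 H)(4.44 A) = 0.1296 Wb.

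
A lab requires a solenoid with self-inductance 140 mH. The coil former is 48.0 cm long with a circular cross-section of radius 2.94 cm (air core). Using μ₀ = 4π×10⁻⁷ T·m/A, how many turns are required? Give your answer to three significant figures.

N ≈ 4440 turns

A = πr² = π(2.940×10^-2 m)² = 2.715×10^-3 m².
From L = μ₀N²A/ℓ, N = √(Lℓ / (μ₀A)).
N = √[(0.14)(0.48) / ((4π×10⁻⁷)×2.715×10^-3)] = √(1.969×10^7) ≈ 4437.7.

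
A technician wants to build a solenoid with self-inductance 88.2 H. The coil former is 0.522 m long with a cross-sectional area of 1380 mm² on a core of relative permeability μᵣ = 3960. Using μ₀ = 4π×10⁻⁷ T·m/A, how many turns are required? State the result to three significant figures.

N ≈ 2590 turns

A = 1380 mm² = 1.380×10^-3 m².
From L = μ₀μᵣN²A/ℓ, N = √(Lℓ / (μ₀μᵣA)).
N = √[(88.2)(0.522) / ((4π×10⁻⁷)(3960)×1.380×10^-3)] = √(6.704×10^6) ≈ 2589.3.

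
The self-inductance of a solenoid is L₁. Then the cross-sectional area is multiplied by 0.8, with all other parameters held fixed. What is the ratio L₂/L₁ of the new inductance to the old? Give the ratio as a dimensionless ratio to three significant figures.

For a solenoid, L ∝ μᵣN²A/ℓ.
L₂/L₁ = (0.8) = 0.800.

L₂/L₁ = 0.800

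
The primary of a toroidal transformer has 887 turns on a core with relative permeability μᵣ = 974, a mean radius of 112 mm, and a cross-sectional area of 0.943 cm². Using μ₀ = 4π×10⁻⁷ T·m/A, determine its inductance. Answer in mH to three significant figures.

L ≈ 129 mH

For a thin toroid, L = μ₀μᵣN²A/(2πR).
L = (4π×10⁻⁷)(974)(887)²(9.430×10^-5) / (2π×0.112 m) = 0.129 H.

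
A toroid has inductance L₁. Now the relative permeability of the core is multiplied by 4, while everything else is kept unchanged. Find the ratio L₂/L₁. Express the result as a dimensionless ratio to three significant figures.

L₂/L₁ = 4.00

For a toroid, L ∝ μᵣN²A/R.
L₂/L₁ = (4) = 4.00.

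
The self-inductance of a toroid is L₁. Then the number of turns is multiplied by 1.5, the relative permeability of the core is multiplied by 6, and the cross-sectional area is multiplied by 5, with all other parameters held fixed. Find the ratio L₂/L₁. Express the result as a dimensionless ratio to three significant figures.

L₂/L₁ = 67.5

For a toroid, L ∝ μᵣN²A/R.
L₂/L₁ = (1.5)^2 × (6) × (5) = 67.5.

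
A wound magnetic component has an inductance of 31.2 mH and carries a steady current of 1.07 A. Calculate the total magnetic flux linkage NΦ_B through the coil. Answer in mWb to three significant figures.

NΦ_B ≈ 33.4 mWb

From L = NΦ_B/I, the flux linkage is NΦ_B = LI.
NΦ_B = (3.120×10^-2 H)(1.07 A) = 3.338×10^-2 Wb.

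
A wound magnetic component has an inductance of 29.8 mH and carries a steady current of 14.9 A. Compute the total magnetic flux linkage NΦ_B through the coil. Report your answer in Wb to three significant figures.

From L = NΦ_B/I, the flux linkage is NΦ_B = LI.
NΦ_B = (2.980×10^-2 H)(14.9 A) = 0.444 Wb.

NΦ_B ≈ 0.444 Wb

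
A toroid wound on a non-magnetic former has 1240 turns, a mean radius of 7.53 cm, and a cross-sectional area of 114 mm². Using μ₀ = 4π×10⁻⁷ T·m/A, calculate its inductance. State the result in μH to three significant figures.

L ≈ 466 μH

For a thin toroid, L = μ₀N²A/(2πR).
L = (4π×10⁻⁷)(1240)²(1.140×10^-4) / (2π×7.530×10^-2 m) = 4.656×10^-4 H.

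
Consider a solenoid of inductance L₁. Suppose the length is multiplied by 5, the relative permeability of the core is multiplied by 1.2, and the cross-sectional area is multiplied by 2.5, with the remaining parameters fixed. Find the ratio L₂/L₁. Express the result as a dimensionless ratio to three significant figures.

L₂/L₁ = 0.600

For a solenoid, L ∝ μᵣN²A/ℓ.
L₂/L₁ = (5)^-1 × (1.2) × (2.5) = 0.600.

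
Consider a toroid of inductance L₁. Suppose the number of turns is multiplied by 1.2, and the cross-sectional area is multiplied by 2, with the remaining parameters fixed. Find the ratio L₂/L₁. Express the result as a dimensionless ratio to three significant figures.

For a toroid, L ∝ μᵣN²A/R.
L₂/L₁ = (1.2)^2 × (2) = 2.88.

L₂/L₁ = 2.88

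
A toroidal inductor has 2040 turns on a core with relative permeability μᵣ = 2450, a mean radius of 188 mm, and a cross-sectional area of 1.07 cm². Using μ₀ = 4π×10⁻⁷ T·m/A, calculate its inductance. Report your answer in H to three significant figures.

L ≈ 1.16 H

For a thin toroid, L = μ₀μᵣN²A/(2πR).
L = (4π×10⁻⁷)(2450)(2040)²(1.070×10^-4) / (2π×0.188 m) = 1.161 H.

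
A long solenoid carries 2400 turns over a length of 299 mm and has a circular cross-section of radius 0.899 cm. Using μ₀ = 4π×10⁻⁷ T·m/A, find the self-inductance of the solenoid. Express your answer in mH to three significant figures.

A = πr² = π(8.990×10^-3 m)² = 2.539×10^-4 m².
For a long solenoid, L = μ₀N²A/ℓ.
L = (4π×10⁻⁷)(2400)²(2.539×10^-4)/(0.299 m) = 6.147×10^-3 H.

L ≈ 6.15 mH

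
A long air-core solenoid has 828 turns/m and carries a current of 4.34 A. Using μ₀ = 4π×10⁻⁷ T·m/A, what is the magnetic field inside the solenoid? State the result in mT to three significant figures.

Inside a long solenoid, B = μ₀nI.
B = (4π×10⁻⁷)(828 m⁻¹)(4.34 A) = 4.516×10^-3 T.

B ≈ 4.52 mT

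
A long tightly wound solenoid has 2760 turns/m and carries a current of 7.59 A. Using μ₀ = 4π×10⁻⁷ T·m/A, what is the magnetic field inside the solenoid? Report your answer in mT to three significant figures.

B ≈ 26.3 mT

Inside a long solenoid, B = μ₀nI.
B = (4π×10⁻⁷)(2.760×10^3 m⁻¹)(7.59 A) = 2.632×10^-2 T.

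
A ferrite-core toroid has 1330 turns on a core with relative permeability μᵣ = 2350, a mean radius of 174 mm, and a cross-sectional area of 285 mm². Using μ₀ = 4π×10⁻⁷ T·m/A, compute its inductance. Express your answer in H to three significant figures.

L ≈ 1.36 H

For a thin toroid, L = μ₀μᵣN²A/(2πR).
L = (4π×10⁻⁷)(2350)(1330)²(2.850×10^-4) / (2π×0.174 m) = 1.362 H.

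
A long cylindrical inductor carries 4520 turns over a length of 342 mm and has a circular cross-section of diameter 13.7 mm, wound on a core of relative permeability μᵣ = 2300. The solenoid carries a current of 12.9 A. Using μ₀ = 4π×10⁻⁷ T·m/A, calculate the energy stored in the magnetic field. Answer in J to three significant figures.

A = π(d/2)² = π(6.850×10^-3 m)² = 1.474×10^-4 m².
L = μ₀μᵣN²A/ℓ = (4π×10⁻⁷)(2300)(4520)²(1.474×10^-4)/(0.342) = 25.45 H.
U = ½LI² = ½(25.45)(12.9)² = 2.118×10^3 J.

U ≈ 2120 J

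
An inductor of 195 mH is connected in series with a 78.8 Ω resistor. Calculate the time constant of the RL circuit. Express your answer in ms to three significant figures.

τ = L/R = (0.195 H)/(78.8 Ω) = 2.4746×10^-3 s.

τ ≈ 2.47 ms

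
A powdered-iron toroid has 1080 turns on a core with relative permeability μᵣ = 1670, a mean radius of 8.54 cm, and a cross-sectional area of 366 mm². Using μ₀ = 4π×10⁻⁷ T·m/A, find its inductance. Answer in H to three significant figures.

For a thin toroid, L = μ₀μᵣN²A/(2πR).
L = (4π×10⁻⁷)(1670)(1080)²(3.660×10^-4) / (2π×8.540×10^-2 m) = 1.67 H.

L ≈ 1.67 H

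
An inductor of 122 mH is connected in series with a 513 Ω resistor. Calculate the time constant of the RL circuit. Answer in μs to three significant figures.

τ ≈ 238 μs

τ = L/R = (0.122 H)/(513 Ω) = 2.378×10^-4 s.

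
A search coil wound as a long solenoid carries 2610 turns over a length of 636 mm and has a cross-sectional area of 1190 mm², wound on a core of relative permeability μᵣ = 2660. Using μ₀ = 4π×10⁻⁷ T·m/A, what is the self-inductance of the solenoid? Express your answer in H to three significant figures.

L ≈ 42.6 H

A = 1190 mm² = 1.190×10^-3 m².
For a long solenoid, L = μ₀μᵣN²A/ℓ.
L = (4π×10⁻⁷)(2660)(2610)²(1.190×10^-3)/(0.636 m) = 42.61 H.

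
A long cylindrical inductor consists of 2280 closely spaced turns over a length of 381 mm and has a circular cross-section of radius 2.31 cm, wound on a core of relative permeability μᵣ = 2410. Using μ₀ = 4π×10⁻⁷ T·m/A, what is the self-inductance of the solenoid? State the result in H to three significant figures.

A = πr² = π(2.310×10^-2 m)² = 1.676×10^-3 m².
For a long solenoid, L = μ₀μᵣN²A/ℓ.
L = (4π×10⁻⁷)(2410)(2280)²(1.676×10^-3)/(0.381 m) = 69.27 H.

L ≈ 69.3 H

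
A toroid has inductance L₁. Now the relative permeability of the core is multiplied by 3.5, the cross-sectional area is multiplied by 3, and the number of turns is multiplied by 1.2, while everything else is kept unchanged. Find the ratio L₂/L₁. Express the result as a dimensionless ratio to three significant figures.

L₂/L₁ = 15.1

For a toroid, L ∝ μᵣN²A/R.
L₂/L₁ = (3.5) × (3) × (1.2)^2 = 15.1.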